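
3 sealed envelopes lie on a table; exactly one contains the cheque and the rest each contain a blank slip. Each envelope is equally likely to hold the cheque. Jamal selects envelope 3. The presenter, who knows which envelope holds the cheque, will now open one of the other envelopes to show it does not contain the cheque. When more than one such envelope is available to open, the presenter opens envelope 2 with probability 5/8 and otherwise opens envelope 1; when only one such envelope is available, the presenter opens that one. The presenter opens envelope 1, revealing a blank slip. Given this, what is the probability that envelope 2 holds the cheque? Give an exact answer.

Consider each possible location of the cheque in turn.
If it is in envelope 1 (prior 1/3): the presenter opened envelope 1, so this case is ruled out; weight (1/3)·0 = 0.
If it is in envelope 2 (prior 1/3): only envelope 1 is available, probability 1; weight (1/3)·1 = 1/3.
If it is in envelope 3 (prior 1/3): envelope 2 is available but not opened, probability 3/8; weight (1/3)·(3/8) = 1/8.
The weights sum to 11/24.
So P(the cheque in envelope 2 | the presenter opened envelope 1) = (1/3) / (11/24) = 8/11.

8/11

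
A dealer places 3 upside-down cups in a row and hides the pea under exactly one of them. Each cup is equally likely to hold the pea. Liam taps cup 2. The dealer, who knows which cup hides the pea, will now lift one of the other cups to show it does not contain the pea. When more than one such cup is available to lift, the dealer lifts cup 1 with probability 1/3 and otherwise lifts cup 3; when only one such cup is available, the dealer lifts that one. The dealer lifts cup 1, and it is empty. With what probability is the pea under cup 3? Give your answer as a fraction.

3/4

Condition on the true location of the pea.
If it is under cup 1 (prior 1/3): the dealer opened cup 1, so this case is ruled out; weight (1/3)·0 = 0.
If it is under cup 2 (prior 1/3): cup 1 is available, opened with probability 1/3; weight (1/3)·(1/3) = 1/9.
If it is under cup 3 (prior 1/3): only cup 1 is available, probability 1; weight (1/3)·1 = 1/3.
The weights sum to 4/9.
So P(the pea under cup 3 | the dealer opened cup 1) = (1/3) / (4/9) = 3/4.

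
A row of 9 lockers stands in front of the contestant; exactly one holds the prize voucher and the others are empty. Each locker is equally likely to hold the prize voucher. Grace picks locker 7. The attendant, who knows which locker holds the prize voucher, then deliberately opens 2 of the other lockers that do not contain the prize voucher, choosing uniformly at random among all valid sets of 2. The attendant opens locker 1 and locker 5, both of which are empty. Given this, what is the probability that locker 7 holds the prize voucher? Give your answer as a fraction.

1/9

Condition on the true location of the prize voucher.
If it is in either of lockers 1 and 5 (prior 1/9 each): that locker was opened and seen not to hold the prize — ruled out; weight (1/9)·0 = 0 each.
If it is in any of lockers 2, 3, 4, 6, 8, and 9 (prior 1/9 each): the attendant has 21 equally likely choices, so probability 1/21; weight (1/9)·(1/21) = 1/189 each.
If it is in locker 7 (prior 1/9): the attendant has 28 equally likely choices, so probability 1/28; weight (1/9)·(1/28) = 1/252.
The weights sum to 1/28.
So P(the prize voucher in locker 7 | the attendant opened locker 1 and locker 5) = (1/252) / (1/28) = 1/9.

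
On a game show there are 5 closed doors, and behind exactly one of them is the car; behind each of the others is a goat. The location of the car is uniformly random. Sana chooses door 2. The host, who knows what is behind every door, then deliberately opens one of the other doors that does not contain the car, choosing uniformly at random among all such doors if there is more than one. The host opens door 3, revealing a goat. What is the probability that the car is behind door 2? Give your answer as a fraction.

1/5

Condition on the true location of the car.
If it is behind any of doors 1, 4, and 5 (prior 1/5 each): the host has 3 equally likely choices, so probability 1/3; weight (1/5)·(1/3) = 1/15 each.
If it is behind door 2 (prior 1/5): the host has 4 equally likely choices, so probability 1/4; weight (1/5)·(1/4) = 1/20.
If it is behind door 3 (prior 1/5): the host opened door 3, so this case is ruled out; weight (1/5)·0 = 0.
The weights sum to 1/4.
So P(the car behind door 2 | the host opened door 3) = (1/20) / (1/4) = 1/5.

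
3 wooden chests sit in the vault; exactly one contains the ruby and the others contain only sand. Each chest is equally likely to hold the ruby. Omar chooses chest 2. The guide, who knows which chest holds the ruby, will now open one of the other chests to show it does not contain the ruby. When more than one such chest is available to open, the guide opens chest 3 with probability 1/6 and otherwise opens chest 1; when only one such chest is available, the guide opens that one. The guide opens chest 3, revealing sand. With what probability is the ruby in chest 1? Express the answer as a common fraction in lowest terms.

Consider each possible location of the ruby in turn.
If it is in chest 1 (prior 1/3): only chest 3 is available, probability 1; weight (1/3)·1 = 1/3.
If it is in chest 2 (prior 1/3): chest 3 is available, opened with probability 1/6; weight (1/3)·(1/6) = 1/18.
If it is in chest 3 (prior 1/3): the guide opened chest 3, so this case is ruled out; weight (1/3)·0 = 0.
The weights sum to 7/18.
So P(the ruby in chest 1 | the guide opened chest 3) = (1/3) / (7/18) = 6/7.

6/7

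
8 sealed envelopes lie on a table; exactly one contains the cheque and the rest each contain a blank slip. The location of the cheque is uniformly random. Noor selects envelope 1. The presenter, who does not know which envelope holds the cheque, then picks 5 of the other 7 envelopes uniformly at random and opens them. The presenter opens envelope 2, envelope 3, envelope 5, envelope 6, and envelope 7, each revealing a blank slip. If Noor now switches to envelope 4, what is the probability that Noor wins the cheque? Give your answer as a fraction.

1/3

Because the presenter chose which envelopes to open without knowing where the cheque is, the choice is independent of the prize location. Learning that none of the 5 opened envelopes holds the cheque simply rules out those 5 locations and leaves the remaining 3 envelopes still equally likely by symmetry.
So P(the cheque in envelope 4) = 1/3.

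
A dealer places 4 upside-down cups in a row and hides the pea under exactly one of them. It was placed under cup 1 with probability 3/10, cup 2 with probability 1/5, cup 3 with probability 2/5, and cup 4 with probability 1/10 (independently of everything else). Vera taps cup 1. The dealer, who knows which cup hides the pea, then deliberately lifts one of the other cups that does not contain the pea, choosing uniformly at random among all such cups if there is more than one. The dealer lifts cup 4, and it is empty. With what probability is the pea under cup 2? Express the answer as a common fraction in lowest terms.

1/4

Apply Bayes' rule, conditioning on where the pea actually is.
If it is under cup 1 (prior 3/10): the dealer has 3 equally likely choices, so probability 1/3; weight (3/10)·(1/3) = 1/10.
If it is under cup 2 (prior 1/5): the dealer has 2 equally likely choices, so probability 1/2; weight (1/5)·(1/2) = 1/10.
If it is under cup 3 (prior 2/5): the dealer has 2 equally likely choices, so probability 1/2; weight (2/5)·(1/2) = 1/5.
If it is under cup 4 (prior 1/10): the dealer opened cup 4, so this case is ruled out; weight (1/10)·0 = 0.
The weights sum to 2/5.
So P(the pea under cup 2 | the dealer opened cup 4) = (1/10) / (2/5) = 1/4.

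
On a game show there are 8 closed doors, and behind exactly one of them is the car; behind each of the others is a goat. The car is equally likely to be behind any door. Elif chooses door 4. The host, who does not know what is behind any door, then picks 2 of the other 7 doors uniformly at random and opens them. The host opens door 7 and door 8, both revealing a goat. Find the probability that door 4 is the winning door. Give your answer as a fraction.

1/6

Because the host chose which doors to open without knowing where the car is, the choice is independent of the prize location. Learning that none of the 2 opened doors holds the car simply rules out those 2 locations and leaves the remaining 6 doors still equally likely by symmetry.
So P(the car behind door 4) = 1/6.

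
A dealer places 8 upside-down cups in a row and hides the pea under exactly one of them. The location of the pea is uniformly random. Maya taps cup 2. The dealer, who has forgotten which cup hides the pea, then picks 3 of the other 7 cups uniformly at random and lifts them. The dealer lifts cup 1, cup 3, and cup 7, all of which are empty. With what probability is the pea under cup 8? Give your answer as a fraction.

1/5

Condition on the true location of the pea.
If it is under any of cups 1, 3, and 7 (prior 1/8 each): that cup was opened and seen not to hold the prize — ruled out; weight (1/8)·0 = 0 each.
If it is under any of cups 2, 4, 5, 6, and 8 (prior 1/8 each): the dealer picks exactly this set with probability 1/35 regardless, and none is the prize; weight (1/8)·(1/35) = 1/280 each.
The weights sum to 1/56.
So P(the pea under cup 8 | the dealer opened cup 1, cup 3, and cup 7) = (1/280) / (1/56) = 1/5.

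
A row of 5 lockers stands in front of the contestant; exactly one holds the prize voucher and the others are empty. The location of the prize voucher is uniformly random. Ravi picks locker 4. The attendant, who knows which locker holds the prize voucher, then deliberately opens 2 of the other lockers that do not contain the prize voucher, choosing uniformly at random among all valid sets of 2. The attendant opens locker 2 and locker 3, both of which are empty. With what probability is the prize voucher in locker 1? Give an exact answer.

Condition on the true location of the prize voucher.
If it is in either of lockers 1 and 5 (prior 1/5 each): the attendant has 3 equally likely choices, so probability 1/3; weight (1/5)·(1/3) = 1/15 each.
If it is in either of lockers 2 and 3 (prior 1/5 each): that locker was opened and seen not to hold the prize — ruled out; weight (1/5)·0 = 0 each.
If it is in locker 4 (prior 1/5): the attendant has 6 equally likely choices, so probability 1/6; weight (1/5)·(1/6) = 1/30.
The weights sum to 1/6.
So P(the prize voucher in locker 1 | the attendant opened locker 2 and locker 3) = (1/15) / (1/6) = 2/5.

2/5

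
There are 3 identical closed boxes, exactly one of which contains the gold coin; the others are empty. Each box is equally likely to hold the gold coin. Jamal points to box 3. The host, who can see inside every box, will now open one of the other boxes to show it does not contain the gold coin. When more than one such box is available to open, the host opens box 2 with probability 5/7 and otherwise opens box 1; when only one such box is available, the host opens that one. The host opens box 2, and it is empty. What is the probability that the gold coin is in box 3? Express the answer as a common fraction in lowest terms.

5/12

Condition on the true location of the gold coin.
If it is in box 1 (prior 1/3): only box 2 is available, probability 1; weight (1/3)·1 = 1/3.
If it is in box 2 (prior 1/3): the host opened box 2, so this case is ruled out; weight (1/3)·0 = 0.
If it is in box 3 (prior 1/3): box 2 is available, opened with probability 5/7; weight (1/3)·(5/7) = 5/21.
The weights sum to 4/7.
So P(the gold coin in box 3 | the host opened box 2) = (5/21) / (4/7) = 5/12.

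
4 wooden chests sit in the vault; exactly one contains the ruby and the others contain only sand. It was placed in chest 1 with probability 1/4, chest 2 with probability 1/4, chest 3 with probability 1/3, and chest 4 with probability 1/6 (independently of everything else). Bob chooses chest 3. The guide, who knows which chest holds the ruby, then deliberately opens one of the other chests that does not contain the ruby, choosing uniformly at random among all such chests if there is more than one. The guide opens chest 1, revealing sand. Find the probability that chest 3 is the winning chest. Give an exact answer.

Apply Bayes' rule, conditioning on where the ruby actually is.
If it is in chest 1 (prior 1/4): the guide opened chest 1, so this case is ruled out; weight (1/4)·0 = 0.
If it is in chest 2 (prior 1/4): the guide has 2 equally likely choices, so probability 1/2; weight (1/4)·(1/2) = 1/8.
If it is in chest 3 (prior 1/3): the guide has 3 equally likely choices, so probability 1/3; weight (1/3)·(1/3) = 1/9.
If it is in chest 4 (prior 1/6): the guide has 2 equally likely choices, so probability 1/2; weight (1/6)·(1/2) = 1/12.
The weights sum to 23/72.
So P(the ruby in chest 3 | the guide opened chest 1) = (1/9) / (23/72) = 8/23.

8/23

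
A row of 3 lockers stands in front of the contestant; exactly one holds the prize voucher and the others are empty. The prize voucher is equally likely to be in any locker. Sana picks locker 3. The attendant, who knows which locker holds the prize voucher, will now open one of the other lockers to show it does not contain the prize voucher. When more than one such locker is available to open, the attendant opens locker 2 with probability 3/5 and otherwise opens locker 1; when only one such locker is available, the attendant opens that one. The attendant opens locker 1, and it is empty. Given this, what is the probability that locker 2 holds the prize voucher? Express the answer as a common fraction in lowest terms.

5/7

Condition on the true location of the prize voucher.
If it is in locker 1 (prior 1/3): the attendant opened locker 1, so this case is ruled out; weight (1/3)·0 = 0.
If it is in locker 2 (prior 1/3): only locker 1 is available, probability 1; weight (1/3)·1 = 1/3.
If it is in locker 3 (prior 1/3): locker 2 is available but not opened, probability 2/5; weight (1/3)·(2/5) = 2/15.
The weights sum to 7/15.
So P(the prize voucher in locker 2 | the attendant opened locker 1) = (1/3) / (7/15) = 5/7.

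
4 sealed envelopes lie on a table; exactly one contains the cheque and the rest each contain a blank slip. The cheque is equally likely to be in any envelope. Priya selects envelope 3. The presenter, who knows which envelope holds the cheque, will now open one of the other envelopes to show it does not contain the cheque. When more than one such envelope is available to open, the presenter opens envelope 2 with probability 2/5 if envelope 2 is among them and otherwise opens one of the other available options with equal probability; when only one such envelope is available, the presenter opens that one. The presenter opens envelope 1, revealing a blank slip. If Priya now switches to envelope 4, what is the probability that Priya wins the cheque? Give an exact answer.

Apply Bayes' rule, conditioning on where the cheque actually is.
If it is in envelope 1 (prior 1/4): the presenter opened envelope 1, so this case is ruled out; weight (1/4)·0 = 0.
If it is in envelope 2 (prior 1/4): envelope 2 holds the prize so is unavailable; the presenter chooses uniformly among the 2 others, probability 1/2; weight (1/4)·(1/2) = 1/8.
If it is in envelope 3 (prior 1/4): envelope 2 is available but not opened; envelope 1 gets probability (1 − 2/5)/2 = 3/10; weight (1/4)·(3/10) = 3/40.
If it is in envelope 4 (prior 1/4): envelope 2 is available but not opened, probability 3/5; weight (1/4)·(3/5) = 3/20.
The weights sum to 7/20.
So P(the cheque in envelope 4 | the presenter opened envelope 1) = (3/20) / (7/20) = 3/7.

3/7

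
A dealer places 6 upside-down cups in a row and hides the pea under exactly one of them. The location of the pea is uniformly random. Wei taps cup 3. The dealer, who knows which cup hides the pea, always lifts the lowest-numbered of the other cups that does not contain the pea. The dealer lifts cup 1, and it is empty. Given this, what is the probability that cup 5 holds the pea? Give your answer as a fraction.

Consider each possible location of the pea in turn.
If it is under cup 1 (prior 1/6): the dealer opened cup 1, so this case is ruled out; weight (1/6)·0 = 0.
If it is under any of cups 2, 3, 4, 5, and 6 (prior 1/6 each): cup 1 is the lowest-numbered option available, probability 1; weight (1/6)·1 = 1/6 each.
The weights sum to 5/6.
So P(the pea under cup 5 | the dealer opened cup 1) = (1/6) / (5/6) = 1/5.

1/5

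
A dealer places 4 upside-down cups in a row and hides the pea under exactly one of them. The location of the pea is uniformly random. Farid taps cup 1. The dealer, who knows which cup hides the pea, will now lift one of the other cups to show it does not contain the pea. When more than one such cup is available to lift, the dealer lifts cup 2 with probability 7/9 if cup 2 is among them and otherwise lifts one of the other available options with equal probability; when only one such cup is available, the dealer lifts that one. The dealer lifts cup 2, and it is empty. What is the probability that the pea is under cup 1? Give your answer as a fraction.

Condition on the true location of the pea.
If it is under any of cups 1, 3, and 4 (prior 1/4 each): cup 2 is available, opened with probability 7/9; weight (1/4)·(7/9) = 7/36 each.
If it is under cup 2 (prior 1/4): the dealer opened cup 2, so this case is ruled out; weight (1/4)·0 = 0.
The weights sum to 7/12.
So P(the pea under cup 1 | the dealer opened cup 2) = (7/36) / (7/12) = 1/3.

1/3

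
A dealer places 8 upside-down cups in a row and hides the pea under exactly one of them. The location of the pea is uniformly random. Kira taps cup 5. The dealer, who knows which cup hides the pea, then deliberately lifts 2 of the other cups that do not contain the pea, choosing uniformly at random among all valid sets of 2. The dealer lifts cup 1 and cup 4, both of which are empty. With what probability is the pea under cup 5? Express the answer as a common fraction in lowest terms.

Apply Bayes' rule, conditioning on where the pea actually is.
If it is under either of cups 1 and 4 (prior 1/8 each): that cup was opened and seen not to hold the prize — ruled out; weight (1/8)·0 = 0 each.
If it is under any of cups 2, 3, 6, 7, and 8 (prior 1/8 each): the dealer has 15 equally likely choices, so probability 1/15; weight (1/8)·(1/15) = 1/120 each.
If it is under cup 5 (prior 1/8): the dealer has 21 equally likely choices, so probability 1/21; weight (1/8)·(1/21) = 1/168.
The weights sum to 1/21.
So P(the pea under cup 5 | the dealer opened cup 1 and cup 4) = (1/168) / (1/21) = 1/8.

1/8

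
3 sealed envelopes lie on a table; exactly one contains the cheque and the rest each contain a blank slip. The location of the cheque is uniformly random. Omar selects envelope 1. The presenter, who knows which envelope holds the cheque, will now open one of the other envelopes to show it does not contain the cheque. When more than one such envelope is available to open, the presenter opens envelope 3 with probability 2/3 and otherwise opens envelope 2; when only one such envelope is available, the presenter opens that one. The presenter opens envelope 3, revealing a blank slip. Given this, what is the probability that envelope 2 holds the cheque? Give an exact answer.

Apply Bayes' rule, conditioning on where the cheque actually is.
If it is in envelope 1 (prior 1/3): envelope 3 is available, opened with probability 2/3; weight (1/3)·(2/3) = 2/9.
If it is in envelope 2 (prior 1/3): only envelope 3 is available, probability 1; weight (1/3)·1 = 1/3.
If it is in envelope 3 (prior 1/3): the presenter opened envelope 3, so this case is ruled out; weight (1/3)·0 = 0.
The weights sum to 5/9.
So P(the cheque in envelope 2 | the presenter opened envelope 3) = (1/3) / (5/9) = 3/5.

3/5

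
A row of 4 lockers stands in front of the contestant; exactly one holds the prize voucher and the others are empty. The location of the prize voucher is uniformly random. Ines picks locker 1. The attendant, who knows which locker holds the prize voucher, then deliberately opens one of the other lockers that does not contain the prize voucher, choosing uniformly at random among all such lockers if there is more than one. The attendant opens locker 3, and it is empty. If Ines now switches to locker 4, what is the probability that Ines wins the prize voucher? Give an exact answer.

3/8

Condition on the true location of the prize voucher.
If it is in locker 1 (prior 1/4): the attendant has 3 equally likely choices, so probability 1/3; weight (1/4)·(1/3) = 1/12.
If it is in either of lockers 2 and 4 (prior 1/4 each): the attendant has 2 equally likely choices, so probability 1/2; weight (1/4)·(1/2) = 1/8 each.
If it is in locker 3 (prior 1/4): the attendant opened locker 3, so this case is ruled out; weight (1/4)·0 = 0.
The weights sum to 1/3.
So P(the prize voucher in locker 4 | the attendant opened locker 3) = (1/8) / (1/3) = 3/8.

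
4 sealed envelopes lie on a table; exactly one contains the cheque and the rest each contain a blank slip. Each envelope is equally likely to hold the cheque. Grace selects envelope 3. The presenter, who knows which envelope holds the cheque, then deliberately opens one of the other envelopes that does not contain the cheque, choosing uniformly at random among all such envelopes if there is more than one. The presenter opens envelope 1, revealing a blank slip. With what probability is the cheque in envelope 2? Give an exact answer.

Consider each possible location of the cheque in turn.
If it is in envelope 1 (prior 1/4): the presenter opened envelope 1, so this case is ruled out; weight (1/4)·0 = 0.
If it is in either of envelopes 2 and 4 (prior 1/4 each): the presenter has 2 equally likely choices, so probability 1/2; weight (1/4)·(1/2) = 1/8 each.
If it is in envelope 3 (prior 1/4): the presenter has 3 equally likely choices, so probability 1/3; weight (1/4)·(1/3) = 1/12.
The weights sum to 1/3.
So P(the cheque in envelope 2 | the presenter opened envelope 1) = (1/8) / (1/3) = 3/8.

3/8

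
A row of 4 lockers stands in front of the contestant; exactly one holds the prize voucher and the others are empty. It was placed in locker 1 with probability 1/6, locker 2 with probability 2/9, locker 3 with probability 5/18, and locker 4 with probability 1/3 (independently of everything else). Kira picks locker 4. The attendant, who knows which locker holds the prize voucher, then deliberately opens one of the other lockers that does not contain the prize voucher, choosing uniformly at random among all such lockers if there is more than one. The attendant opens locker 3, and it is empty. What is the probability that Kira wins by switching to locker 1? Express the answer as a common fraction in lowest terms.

3/11

Consider each possible location of the prize voucher in turn.
If it is in locker 1 (prior 1/6): the attendant has 2 equally likely choices, so probability 1/2; weight (1/6)·(1/2) = 1/12.
If it is in locker 2 (prior 2/9): the attendant has 2 equally likely choices, so probability 1/2; weight (2/9)·(1/2) = 1/9.
If it is in locker 3 (prior 5/18): the attendant opened locker 3, so this case is ruled out; weight (5/18)·0 = 0.
If it is in locker 4 (prior 1/3): the attendant has 3 equally likely choices, so probability 1/3; weight (1/3)·(1/3) = 1/9.
The weights sum to 11/36.
So P(the prize voucher in locker 1 | the attendant opened locker 3) = (1/12) / (11/36) = 3/11.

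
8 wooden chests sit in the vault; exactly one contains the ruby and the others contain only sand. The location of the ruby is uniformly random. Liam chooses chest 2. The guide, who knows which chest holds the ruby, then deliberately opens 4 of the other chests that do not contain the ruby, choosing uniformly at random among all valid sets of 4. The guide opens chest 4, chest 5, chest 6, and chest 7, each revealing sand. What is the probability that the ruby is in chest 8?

Condition on the true location of the ruby.
If it is in any of chests 1, 3, and 8 (prior 1/8 each): the guide has 15 equally likely choices, so probability 1/15; weight (1/8)·(1/15) = 1/120 each.
If it is in chest 2 (prior 1/8): the guide has 35 equally likely choices, so probability 1/35; weight (1/8)·(1/35) = 1/280.
If it is in any of chests 4, 5, 6, and 7 (prior 1/8 each): that chest was opened and seen not to hold the prize — ruled out; weight (1/8)·0 = 0 each.
The weights sum to 1/35.
So P(the ruby in chest 8 | the guide opened chest 4, chest 5, chest 6, and chest 7) = (1/120) / (1/35) = 7/24.

7/24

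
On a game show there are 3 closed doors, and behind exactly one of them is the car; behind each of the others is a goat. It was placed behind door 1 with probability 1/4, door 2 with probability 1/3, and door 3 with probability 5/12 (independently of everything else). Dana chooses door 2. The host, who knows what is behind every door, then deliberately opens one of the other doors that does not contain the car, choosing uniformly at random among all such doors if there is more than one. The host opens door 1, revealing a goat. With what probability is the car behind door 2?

2/7

Condition on the true location of the car.
If it is behind door 1 (prior 1/4): the host opened door 1, so this case is ruled out; weight (1/4)·0 = 0.
If it is behind door 2 (prior 1/3): the host has 2 equally likely choices, so probability 1/2; weight (1/3)·(1/2) = 1/6.
If it is behind door 3 (prior 5/12): the host has no choice, probability 1; weight (5/12)·1 = 5/12.
The weights sum to 7/12.
So P(the car behind door 2 | the host opened door 1) = (1/6) / (7/12) = 2/7.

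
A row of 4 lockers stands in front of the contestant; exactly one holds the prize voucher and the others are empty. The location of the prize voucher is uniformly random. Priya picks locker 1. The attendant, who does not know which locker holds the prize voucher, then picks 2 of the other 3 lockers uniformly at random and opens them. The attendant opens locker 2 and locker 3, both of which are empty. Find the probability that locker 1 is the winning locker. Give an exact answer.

Because the attendant chose which lockers to open without knowing where the prize voucher is, the choice is independent of the prize location. Learning that none of the 2 opened lockers holds the prize voucher simply rules out those 2 locations and leaves the remaining 2 lockers still equally likely by symmetry.
So P(the prize voucher in locker 1) = 1/2.

1/2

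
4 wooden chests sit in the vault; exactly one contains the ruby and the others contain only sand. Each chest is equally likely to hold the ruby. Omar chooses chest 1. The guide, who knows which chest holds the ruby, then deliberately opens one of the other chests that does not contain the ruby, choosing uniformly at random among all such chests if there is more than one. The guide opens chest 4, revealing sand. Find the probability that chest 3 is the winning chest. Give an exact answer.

Condition on the true location of the ruby.
If it is in chest 1 (prior 1/4): the guide has 3 equally likely choices, so probability 1/3; weight (1/4)·(1/3) = 1/12.
If it is in either of chests 2 and 3 (prior 1/4 each): the guide has 2 equally likely choices, so probability 1/2; weight (1/4)·(1/2) = 1/8 each.
If it is in chest 4 (prior 1/4): the guide opened chest 4, so this case is ruled out; weight (1/4)·0 = 0.
The weights sum to 1/3.
So P(the ruby in chest 3 | the guide opened chest 4) = (1/8) / (1/3) = 3/8.

3/8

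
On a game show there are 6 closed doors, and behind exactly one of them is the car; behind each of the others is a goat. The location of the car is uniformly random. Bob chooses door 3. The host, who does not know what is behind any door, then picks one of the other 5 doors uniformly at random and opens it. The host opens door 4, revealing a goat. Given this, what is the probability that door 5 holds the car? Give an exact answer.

Condition on the true location of the car.
If it is behind any of doors 1, 2, 3, 5, and 6 (prior 1/6 each): the host picks door 4 with probability 1/5 regardless, and it is not the prize; weight (1/6)·(1/5) = 1/30 each.
If it is behind door 4 (prior 1/6): the host opened door 4, so this case is ruled out; weight (1/6)·0 = 0.
The weights sum to 1/6.
So P(the car behind door 5 | the host opened door 4) = (1/30) / (1/6) = 1/5.

1/5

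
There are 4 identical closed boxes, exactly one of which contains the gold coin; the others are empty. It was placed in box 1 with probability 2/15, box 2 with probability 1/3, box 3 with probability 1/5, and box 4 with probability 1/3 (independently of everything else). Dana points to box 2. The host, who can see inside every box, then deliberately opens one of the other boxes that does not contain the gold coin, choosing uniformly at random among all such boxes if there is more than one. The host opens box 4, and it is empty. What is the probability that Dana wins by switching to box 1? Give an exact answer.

6/25

Apply Bayes' rule, conditioning on where the gold coin actually is.
If it is in box 1 (prior 2/15): the host has 2 equally likely choices, so probability 1/2; weight (2/15)·(1/2) = 1/15.
If it is in box 2 (prior 1/3): the host has 3 equally likely choices, so probability 1/3; weight (1/3)·(1/3) = 1/9.
If it is in box 3 (prior 1/5): the host has 2 equally likely choices, so probability 1/2; weight (1/5)·(1/2) = 1/10.
If it is in box 4 (prior 1/3): the host opened box 4, so this case is ruled out; weight (1/3)·0 = 0.
The weights sum to 5/18.
So P(the gold coin in box 1 | the host opened box 4) = (1/15) / (5/18) = 6/25.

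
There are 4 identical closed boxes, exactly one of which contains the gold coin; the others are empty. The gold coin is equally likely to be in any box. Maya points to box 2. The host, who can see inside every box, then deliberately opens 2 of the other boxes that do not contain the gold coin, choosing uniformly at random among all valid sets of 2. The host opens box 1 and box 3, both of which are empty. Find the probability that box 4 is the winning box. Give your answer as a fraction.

3/4

Condition on the true location of the gold coin.
If it is in either of boxes 1 and 3 (prior 1/4 each): that box was opened and seen not to hold the prize — ruled out; weight (1/4)·0 = 0 each.
If it is in box 2 (prior 1/4): the host has 3 equally likely choices, so probability 1/3; weight (1/4)·(1/3) = 1/12.
If it is in box 4 (prior 1/4): the host has no choice, probability 1; weight (1/4)·1 = 1/4.
The weights sum to 1/3.
So P(the gold coin in box 4 | the host opened box 1 and box 3) = (1/4) / (1/3) = 3/4.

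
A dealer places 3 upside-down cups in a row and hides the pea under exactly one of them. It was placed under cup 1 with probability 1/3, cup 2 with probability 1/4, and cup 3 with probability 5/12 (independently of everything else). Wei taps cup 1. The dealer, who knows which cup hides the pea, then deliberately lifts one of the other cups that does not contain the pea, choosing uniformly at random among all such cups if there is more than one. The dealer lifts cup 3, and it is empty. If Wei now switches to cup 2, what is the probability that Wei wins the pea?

3/5

Consider each possible location of the pea in turn.
If it is under cup 1 (prior 1/3): the dealer has 2 equally likely choices, so probability 1/2; weight (1/3)·(1/2) = 1/6.
If it is under cup 2 (prior 1/4): the dealer has no choice, probability 1; weight (1/4)·1 = 1/4.
If it is under cup 3 (prior 5/12): the dealer opened cup 3, so this case is ruled out; weight (5/12)·0 = 0.
The weights sum to 5/12.
So P(the pea under cup 2 | the dealer opened cup 3) = (1/4) / (5/12) = 3/5.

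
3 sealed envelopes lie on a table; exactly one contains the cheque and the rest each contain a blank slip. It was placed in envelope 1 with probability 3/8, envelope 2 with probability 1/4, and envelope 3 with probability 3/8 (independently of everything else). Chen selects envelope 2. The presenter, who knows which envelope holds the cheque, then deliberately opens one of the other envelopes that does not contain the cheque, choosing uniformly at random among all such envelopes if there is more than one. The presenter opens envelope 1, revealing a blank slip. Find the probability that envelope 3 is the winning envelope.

3/4

Apply Bayes' rule, conditioning on where the cheque actually is.
If it is in envelope 1 (prior 3/8): the presenter opened envelope 1, so this case is ruled out; weight (3/8)·0 = 0.
If it is in envelope 2 (prior 1/4): the presenter has 2 equally likely choices, so probability 1/2; weight (1/4)·(1/2) = 1/8.
If it is in envelope 3 (prior 3/8): the presenter has no choice, probability 1; weight (3/8)·1 = 3/8.
The weights sum to 1/2.
So P(the cheque in envelope 3 | the presenter opened envelope 1) = (3/8) / (1/2) = 3/4.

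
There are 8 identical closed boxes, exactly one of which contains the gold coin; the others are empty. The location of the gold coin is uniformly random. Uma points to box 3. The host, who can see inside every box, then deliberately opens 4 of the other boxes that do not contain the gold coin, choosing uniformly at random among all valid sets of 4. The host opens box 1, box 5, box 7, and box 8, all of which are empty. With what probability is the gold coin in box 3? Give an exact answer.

1/8

Condition on the true location of the gold coin.
If it is in any of boxes 1, 5, 7, and 8 (prior 1/8 each): that box was opened and seen not to hold the prize — ruled out; weight (1/8)·0 = 0 each.
If it is in any of boxes 2, 4, and 6 (prior 1/8 each): the host has 15 equally likely choices, so probability 1/15; weight (1/8)·(1/15) = 1/120 each.
If it is in box 3 (prior 1/8): the host has 35 equally likely choices, so probability 1/35; weight (1/8)·(1/35) = 1/280.
The weights sum to 1/35.
So P(the gold coin in box 3 | the host opened box 1, box 5, box 7, and box 8) = (1/280) / (1/35) = 1/8.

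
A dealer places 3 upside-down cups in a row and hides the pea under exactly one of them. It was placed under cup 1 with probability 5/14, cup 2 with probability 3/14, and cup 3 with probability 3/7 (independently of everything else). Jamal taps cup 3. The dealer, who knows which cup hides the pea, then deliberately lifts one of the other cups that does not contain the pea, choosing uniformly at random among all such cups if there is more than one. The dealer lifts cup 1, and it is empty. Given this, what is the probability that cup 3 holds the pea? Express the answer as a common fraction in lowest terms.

1/2

Condition on the true location of the pea.
If it is under cup 1 (prior 5/14): the dealer opened cup 1, so this case is ruled out; weight (5/14)·0 = 0.
If it is under cup 2 (prior 3/14): the dealer has no choice, probability 1; weight (3/14)·1 = 3/14.
If it is under cup 3 (prior 3/7): the dealer has 2 equally likely choices, so probability 1/2; weight (3/7)·(1/2) = 3/14.
The weights sum to 3/7.
So P(the pea under cup 3 | the dealer opened cup 1) = (3/14) / (3/7) = 1/2.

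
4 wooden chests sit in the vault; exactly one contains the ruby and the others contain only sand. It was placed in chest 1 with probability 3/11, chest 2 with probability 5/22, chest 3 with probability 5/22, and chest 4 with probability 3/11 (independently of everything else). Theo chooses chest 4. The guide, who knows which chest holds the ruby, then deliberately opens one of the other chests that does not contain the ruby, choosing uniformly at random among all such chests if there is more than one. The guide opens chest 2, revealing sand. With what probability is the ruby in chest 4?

4/15

Apply Bayes' rule, conditioning on where the ruby actually is.
If it is in chest 1 (prior 3/11): the guide has 2 equally likely choices, so probability 1/2; weight (3/11)·(1/2) = 3/22.
If it is in chest 2 (prior 5/22): the guide opened chest 2, so this case is ruled out; weight (5/22)·0 = 0.
If it is in chest 3 (prior 5/22): the guide has 2 equally likely choices, so probability 1/2; weight (5/22)·(1/2) = 5/44.
If it is in chest 4 (prior 3/11): the guide has 3 equally likely choices, so probability 1/3; weight (3/11)·(1/3) = 1/11.
The weights sum to 15/44.
So P(the ruby in chest 4 | the guide opened chest 2) = (1/11) / (15/44) = 4/15.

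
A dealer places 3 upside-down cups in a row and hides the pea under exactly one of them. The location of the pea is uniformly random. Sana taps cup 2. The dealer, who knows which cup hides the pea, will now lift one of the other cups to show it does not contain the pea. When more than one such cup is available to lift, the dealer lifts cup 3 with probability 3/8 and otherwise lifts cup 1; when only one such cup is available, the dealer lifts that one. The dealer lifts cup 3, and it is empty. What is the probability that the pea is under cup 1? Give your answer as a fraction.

Condition on the true location of the pea.
If it is under cup 1 (prior 1/3): only cup 3 is available, probability 1; weight (1/3)·1 = 1/3.
If it is under cup 2 (prior 1/3): cup 3 is available, opened with probability 3/8; weight (1/3)·(3/8) = 1/8.
If it is under cup 3 (prior 1/3): the dealer opened cup 3, so this case is ruled out; weight (1/3)·0 = 0.
The weights sum to 11/24.
So P(the pea under cup 1 | the dealer opened cup 3) = (1/3) / (11/24) = 8/11.

8/11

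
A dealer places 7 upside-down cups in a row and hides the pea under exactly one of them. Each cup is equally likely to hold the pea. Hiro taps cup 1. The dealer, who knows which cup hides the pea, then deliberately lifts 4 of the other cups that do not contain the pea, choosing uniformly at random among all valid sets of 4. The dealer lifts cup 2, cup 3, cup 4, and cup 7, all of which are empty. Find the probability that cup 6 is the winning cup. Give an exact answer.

3/7

Consider each possible location of the pea in turn.
If it is under cup 1 (prior 1/7): the dealer has 15 equally likely choices, so probability 1/15; weight (1/7)·(1/15) = 1/105.
If it is under any of cups 2, 3, 4, and 7 (prior 1/7 each): that cup was opened and seen not to hold the prize — ruled out; weight (1/7)·0 = 0 each.
If it is under either of cups 5 and 6 (prior 1/7 each): the dealer has 5 equally likely choices, so probability 1/5; weight (1/7)·(1/5) = 1/35 each.
The weights sum to 1/15.
So P(the pea under cup 6 | the dealer opened cup 2, cup 3, cup 4, and cup 7) = (1/35) / (1/15) = 3/7.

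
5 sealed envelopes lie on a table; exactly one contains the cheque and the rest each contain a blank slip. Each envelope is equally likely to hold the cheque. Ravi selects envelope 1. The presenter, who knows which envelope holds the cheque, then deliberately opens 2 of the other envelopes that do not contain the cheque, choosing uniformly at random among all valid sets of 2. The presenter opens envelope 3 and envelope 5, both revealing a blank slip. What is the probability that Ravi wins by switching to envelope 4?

Apply Bayes' rule, conditioning on where the cheque actually is.
If it is in envelope 1 (prior 1/5): the presenter has 6 equally likely choices, so probability 1/6; weight (1/5)·(1/6) = 1/30.
If it is in either of envelopes 2 and 4 (prior 1/5 each): the presenter has 3 equally likely choices, so probability 1/3; weight (1/5)·(1/3) = 1/15 each.
If it is in either of envelopes 3 and 5 (prior 1/5 each): that envelope was opened and seen not to hold the prize — ruled out; weight (1/5)·0 = 0 each.
The weights sum to 1/6.
So P(the cheque in envelope 4 | the presenter opened envelope 3 and envelope 5) = (1/15) / (1/6) = 2/5.

2/5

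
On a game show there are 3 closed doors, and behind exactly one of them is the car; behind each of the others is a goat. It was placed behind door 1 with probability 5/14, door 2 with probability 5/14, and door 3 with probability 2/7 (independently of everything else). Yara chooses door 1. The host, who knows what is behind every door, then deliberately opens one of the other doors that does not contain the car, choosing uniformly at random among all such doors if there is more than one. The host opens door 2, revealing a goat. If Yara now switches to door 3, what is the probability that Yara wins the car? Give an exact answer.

Apply Bayes' rule, conditioning on where the car actually is.
If it is behind door 1 (prior 5/14): the host has 2 equally likely choices, so probability 1/2; weight (5/14)·(1/2) = 5/28.
If it is behind door 2 (prior 5/14): the host opened door 2, so this case is ruled out; weight (5/14)·0 = 0.
If it is behind door 3 (prior 2/7): the host has no choice, probability 1; weight (2/7)·1 = 2/7.
The weights sum to 13/28.
So P(the car behind door 3 | the host opened door 2) = (2/7) / (13/28) = 8/13.

8/13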